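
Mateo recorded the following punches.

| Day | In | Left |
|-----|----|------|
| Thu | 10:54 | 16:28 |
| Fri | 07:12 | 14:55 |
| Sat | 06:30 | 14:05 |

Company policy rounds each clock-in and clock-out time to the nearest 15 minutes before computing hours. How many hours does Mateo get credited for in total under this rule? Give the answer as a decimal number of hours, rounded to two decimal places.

Thu: in 10:54→11:00, out 16:28→16:30; 5 h 30 min
Fri: in 07:12→07:15, out 14:55→15:00; 7 h 45 min
Sat: in 06:30→06:30, out 14:05→14:00; 7 h 30 min
Total credited: 20 h 45 min.

20.75 hours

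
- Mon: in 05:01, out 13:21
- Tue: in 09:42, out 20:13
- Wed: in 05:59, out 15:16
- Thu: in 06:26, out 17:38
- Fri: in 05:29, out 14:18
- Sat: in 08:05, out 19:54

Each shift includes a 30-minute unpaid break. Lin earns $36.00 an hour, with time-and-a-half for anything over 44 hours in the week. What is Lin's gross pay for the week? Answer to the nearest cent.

Mon: 05:01–13:21 = 8 h 20 min; less 30 min break → 7 h 50 min
Tue: 09:42–20:13 = 10 h 31 min; less 30 min break → 10 h 1 min
Wed: 05:59–15:16 = 9 h 17 min; less 30 min break → 8 h 47 min
Thu: 06:26–17:38 = 11 h 12 min; less 30 min break → 10 h 42 min
Fri: 05:29–14:18 = 8 h 49 min; less 30 min break → 8 h 19 min
Sat: 08:05–19:54 = 11 h 49 min; less 30 min break → 11 h 19 min
Total worked: 56 h 58 min = 3418 min.
Regular 44 h 0 min = 2640 min at $36.00/h; overtime 12 h 58 min = 778 min at $54.00/h.
Pay = (2640 × $36.00 + 778 × $54.00) ÷ 60 = $2284.20.

$2284.20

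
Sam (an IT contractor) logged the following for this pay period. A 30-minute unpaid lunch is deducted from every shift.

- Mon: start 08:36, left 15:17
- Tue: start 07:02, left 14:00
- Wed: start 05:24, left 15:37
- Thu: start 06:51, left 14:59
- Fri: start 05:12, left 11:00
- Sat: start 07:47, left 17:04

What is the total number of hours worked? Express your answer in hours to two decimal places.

Mon: 08:36–15:17 = 6 h 41 min; less 30 min break → 6 h 11 min
Tue: 07:02–14:00 = 6 h 58 min; less 30 min break → 6 h 28 min
Wed: 05:24–15:37 = 10 h 13 min; less 30 min break → 9 h 43 min
Thu: 06:51–14:59 = 8 h 8 min; less 30 min break → 7 h 38 min
Fri: 05:12–11:00 = 5 h 48 min; less 30 min break → 5 h 18 min
Sat: 07:47–17:04 = 9 h 17 min; less 30 min break → 8 h 47 min
Total: 6 h 11 min + 6 h 28 min + 9 h 43 min + 7 h 38 min + 5 h 18 min + 8 h 47 min = 44 h 5 min.

44.08 hours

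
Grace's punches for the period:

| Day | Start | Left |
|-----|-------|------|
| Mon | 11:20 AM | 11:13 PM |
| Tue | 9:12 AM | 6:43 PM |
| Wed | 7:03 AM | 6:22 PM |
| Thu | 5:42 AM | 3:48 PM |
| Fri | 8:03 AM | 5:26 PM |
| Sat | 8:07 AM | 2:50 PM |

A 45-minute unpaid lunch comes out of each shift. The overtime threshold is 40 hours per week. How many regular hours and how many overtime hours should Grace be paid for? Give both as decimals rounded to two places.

Regular 40.00 hours, overtime 14.42 hours

Mon: 11:20 AM–11:13 PM = 11 h 53 min; less 45 min break → 11 h 8 min
Tue: 9:12 AM–6:43 PM = 9 h 31 min; less 45 min break → 8 h 46 min
Wed: 7:03 AM–6:22 PM = 11 h 19 min; less 45 min break → 10 h 34 min
Thu: 5:42 AM–3:48 PM = 10 h 6 min; less 45 min break → 9 h 21 min
Fri: 8:03 AM–5:26 PM = 9 h 23 min; less 45 min break → 8 h 38 min
Sat: 8:07 AM–2:50 PM = 6 h 43 min; less 45 min break → 5 h 58 min
Total worked: 54 h 25 min = 54.42 h.
Threshold 40 h → overtime 14 h 25 min, regular 40 h 0 min.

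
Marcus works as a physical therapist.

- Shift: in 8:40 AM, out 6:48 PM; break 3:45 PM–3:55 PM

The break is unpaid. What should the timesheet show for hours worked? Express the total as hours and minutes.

9 h 58 min

Shift: 8:40 AM–6:48 PM = 10 h 8 min; less 10 min break → 9 h 58 min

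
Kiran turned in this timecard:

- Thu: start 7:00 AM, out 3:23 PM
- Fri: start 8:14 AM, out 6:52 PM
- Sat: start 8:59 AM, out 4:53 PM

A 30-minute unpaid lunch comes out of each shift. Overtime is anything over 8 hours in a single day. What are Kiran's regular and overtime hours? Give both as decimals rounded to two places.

Thu: 7:00 AM–3:23 PM = 8 h 23 min; less 30 min break → 7 h 53 min
Fri: 8:14 AM–6:52 PM = 10 h 38 min; less 30 min break → 10 h 8 min
Sat: 8:59 AM–4:53 PM = 7 h 54 min; less 30 min break → 7 h 24 min
Thu reg 7 h 53 min / OT 0 h 0 min; Fri reg 8 h 0 min / OT 2 h 8 min; Sat reg 7 h 24 min / OT 0 h 0 min.
Totals: regular 23 h 17 min, overtime 2 h 8 min.

Regular 23.28 hours, overtime 2.13 hours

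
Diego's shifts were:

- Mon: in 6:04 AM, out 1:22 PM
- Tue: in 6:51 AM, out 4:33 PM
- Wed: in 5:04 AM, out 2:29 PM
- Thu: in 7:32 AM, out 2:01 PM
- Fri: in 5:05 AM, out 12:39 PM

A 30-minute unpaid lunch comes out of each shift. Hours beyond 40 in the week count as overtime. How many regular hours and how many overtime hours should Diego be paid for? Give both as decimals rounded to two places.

Mon: 6:04 AM–1:22 PM = 7 h 18 min; less 30 min break → 6 h 48 min
Tue: 6:51 AM–4:33 PM = 9 h 42 min; less 30 min break → 9 h 12 min
Wed: 5:04 AM–2:29 PM = 9 h 25 min; less 30 min break → 8 h 55 min
Thu: 7:32 AM–2:01 PM = 6 h 29 min; less 30 min break → 5 h 59 min
Fri: 5:05 AM–12:39 PM = 7 h 34 min; less 30 min break → 7 h 4 min
Total worked: 37 h 58 min = 37.97 h.
Threshold 40 h → overtime 0 h 0 min, regular 37 h 58 min.

Regular 37.97 hours, overtime 0.00 hours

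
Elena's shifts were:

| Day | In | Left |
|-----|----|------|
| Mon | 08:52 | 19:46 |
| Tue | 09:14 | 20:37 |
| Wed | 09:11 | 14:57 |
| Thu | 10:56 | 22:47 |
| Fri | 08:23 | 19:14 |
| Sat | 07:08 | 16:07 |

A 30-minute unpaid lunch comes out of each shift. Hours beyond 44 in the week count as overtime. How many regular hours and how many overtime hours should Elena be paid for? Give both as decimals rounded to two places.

Regular 44.00 hours, overtime 12.73 hours

Mon: 08:52–19:46 = 10 h 54 min; less 30 min break → 10 h 24 min
Tue: 09:14–20:37 = 11 h 23 min; less 30 min break → 10 h 53 min
Wed: 09:11–14:57 = 5 h 46 min; less 30 min break → 5 h 16 min
Thu: 10:56–22:47 = 11 h 51 min; less 30 min break → 11 h 21 min
Fri: 08:23–19:14 = 10 h 51 min; less 30 min break → 10 h 21 min
Sat: 07:08–16:07 = 8 h 59 min; less 30 min break → 8 h 29 min
Total worked: 56 h 44 min = 56.73 h.
Threshold 44 h → overtime 12 h 44 min, regular 44 h 0 min.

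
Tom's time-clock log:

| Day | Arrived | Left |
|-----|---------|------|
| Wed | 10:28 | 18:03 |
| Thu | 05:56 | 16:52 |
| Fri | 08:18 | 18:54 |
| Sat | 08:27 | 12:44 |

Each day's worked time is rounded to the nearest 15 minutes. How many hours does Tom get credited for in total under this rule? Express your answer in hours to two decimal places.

Wed: 10:28–18:03 = 7 h 35 min → rounds to 7 h 30 min
Thu: 05:56–16:52 = 10 h 56 min → rounds to 11 h 0 min
Fri: 08:18–18:54 = 10 h 36 min → rounds to 10 h 30 min
Sat: 08:27–12:44 = 4 h 17 min → rounds to 4 h 15 min
Total credited: 33 h 15 min.

33.25 hours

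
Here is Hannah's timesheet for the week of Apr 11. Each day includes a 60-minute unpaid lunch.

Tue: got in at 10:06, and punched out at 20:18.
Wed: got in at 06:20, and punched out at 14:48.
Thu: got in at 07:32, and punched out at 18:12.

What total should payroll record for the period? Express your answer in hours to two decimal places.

26.33 hours

Tue: 10:06–20:18 = 10 h 12 min; less 60 min break → 9 h 12 min
Wed: 06:20–14:48 = 8 h 28 min; less 60 min break → 7 h 28 min
Thu: 07:32–18:12 = 10 h 40 min; less 60 min break → 9 h 40 min
Total: 9 h 12 min + 7 h 28 min + 9 h 40 min = 26 h 20 min.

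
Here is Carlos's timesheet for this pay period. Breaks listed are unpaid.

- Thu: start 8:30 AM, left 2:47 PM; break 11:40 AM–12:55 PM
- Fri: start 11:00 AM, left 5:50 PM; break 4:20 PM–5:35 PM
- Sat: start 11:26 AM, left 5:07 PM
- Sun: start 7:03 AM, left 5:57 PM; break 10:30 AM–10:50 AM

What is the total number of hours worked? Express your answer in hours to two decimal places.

Thu: 8:30 AM–2:47 PM = 6 h 17 min; less 75 min break → 5 h 2 min
Fri: 11:00 AM–5:50 PM = 6 h 50 min; less 75 min break → 5 h 35 min
Sat: 11:26 AM–5:07 PM = 5 h 41 min
Sun: 7:03 AM–5:57 PM = 10 h 54 min; less 20 min break → 10 h 34 min
Total: 5 h 2 min + 5 h 35 min + 5 h 41 min + 10 h 34 min = 26 h 52 min.

26.87 hours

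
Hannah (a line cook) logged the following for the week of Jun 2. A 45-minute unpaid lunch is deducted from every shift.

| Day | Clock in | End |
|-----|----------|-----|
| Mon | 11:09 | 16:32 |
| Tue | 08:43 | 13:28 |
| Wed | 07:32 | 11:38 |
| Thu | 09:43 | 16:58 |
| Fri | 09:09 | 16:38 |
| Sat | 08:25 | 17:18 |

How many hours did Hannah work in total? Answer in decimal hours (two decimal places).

33.35 hours

Mon: 11:09–16:32 = 5 h 23 min; less 45 min break → 4 h 38 min
Tue: 08:43–13:28 = 4 h 45 min; less 45 min break → 4 h 0 min
Wed: 07:32–11:38 = 4 h 6 min; less 45 min break → 3 h 21 min
Thu: 09:43–16:58 = 7 h 15 min; less 45 min break → 6 h 30 min
Fri: 09:09–16:38 = 7 h 29 min; less 45 min break → 6 h 44 min
Sat: 08:25–17:18 = 8 h 53 min; less 45 min break → 8 h 8 min
Total: 4 h 38 min + 4 h 0 min + 3 h 21 min + 6 h 30 min + 6 h 44 min + 8 h 8 min = 33 h 21 min.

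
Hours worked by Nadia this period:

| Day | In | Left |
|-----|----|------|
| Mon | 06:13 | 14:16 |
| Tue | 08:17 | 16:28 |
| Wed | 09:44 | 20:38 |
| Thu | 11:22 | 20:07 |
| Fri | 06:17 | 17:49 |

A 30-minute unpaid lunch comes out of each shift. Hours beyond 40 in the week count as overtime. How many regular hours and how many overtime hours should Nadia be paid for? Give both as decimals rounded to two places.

Regular 40.00 hours, overtime 4.92 hours

Mon: 06:13–14:16 = 8 h 3 min; less 30 min break → 7 h 33 min
Tue: 08:17–16:28 = 8 h 11 min; less 30 min break → 7 h 41 min
Wed: 09:44–20:38 = 10 h 54 min; less 30 min break → 10 h 24 min
Thu: 11:22–20:07 = 8 h 45 min; less 30 min break → 8 h 15 min
Fri: 06:17–17:49 = 11 h 32 min; less 30 min break → 11 h 2 min
Total worked: 44 h 55 min = 44.92 h.
Threshold 40 h → overtime 4 h 55 min, regular 40 h 0 min.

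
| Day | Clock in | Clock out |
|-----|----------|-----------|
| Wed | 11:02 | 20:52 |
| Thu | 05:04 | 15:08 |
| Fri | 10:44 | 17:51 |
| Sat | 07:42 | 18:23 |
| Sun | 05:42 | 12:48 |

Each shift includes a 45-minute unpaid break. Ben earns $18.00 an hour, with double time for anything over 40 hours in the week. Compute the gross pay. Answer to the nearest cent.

Wed: 11:02–20:52 = 9 h 50 min; less 45 min break → 9 h 5 min
Thu: 05:04–15:08 = 10 h 4 min; less 45 min break → 9 h 19 min
Fri: 10:44–17:51 = 7 h 7 min; less 45 min break → 6 h 22 min
Sat: 07:42–18:23 = 10 h 41 min; less 45 min break → 9 h 56 min
Sun: 05:42–12:48 = 7 h 6 min; less 45 min break → 6 h 21 min
Total worked: 41 h 3 min = 2463 min.
Regular 40 h 0 min = 2400 min at $18.00/h; overtime 1 h 3 min = 63 min at $36.00/h.
Pay = (2400 × $18.00 + 63 × $36.00) ÷ 60 = $757.80.

$757.80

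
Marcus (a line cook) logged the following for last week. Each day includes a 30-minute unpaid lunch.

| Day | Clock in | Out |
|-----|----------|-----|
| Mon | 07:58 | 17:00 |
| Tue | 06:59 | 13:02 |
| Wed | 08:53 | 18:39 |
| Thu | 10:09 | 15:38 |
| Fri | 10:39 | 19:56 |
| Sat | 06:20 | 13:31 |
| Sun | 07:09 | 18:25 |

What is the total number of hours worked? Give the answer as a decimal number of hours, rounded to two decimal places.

54.57 hours

Mon: 07:58–17:00 = 9 h 2 min; less 30 min break → 8 h 32 min
Tue: 06:59–13:02 = 6 h 3 min; less 30 min break → 5 h 33 min
Wed: 08:53–18:39 = 9 h 46 min; less 30 min break → 9 h 16 min
Thu: 10:09–15:38 = 5 h 29 min; less 30 min break → 4 h 59 min
Fri: 10:39–19:56 = 9 h 17 min; less 30 min break → 8 h 47 min
Sat: 06:20–13:31 = 7 h 11 min; less 30 min break → 6 h 41 min
Sun: 07:09–18:25 = 11 h 16 min; less 30 min break → 10 h 46 min
Total: 8 h 32 min + 5 h 33 min + 9 h 16 min + 4 h 59 min + 8 h 47 min + 6 h 41 min + 10 h 46 min = 54 h 34 min.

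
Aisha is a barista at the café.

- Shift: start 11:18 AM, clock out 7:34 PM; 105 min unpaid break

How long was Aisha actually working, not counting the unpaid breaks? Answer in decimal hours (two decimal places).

6.52 hours

Shift: 11:18 AM–7:34 PM = 8 h 16 min; less 105 min break → 6 h 31 min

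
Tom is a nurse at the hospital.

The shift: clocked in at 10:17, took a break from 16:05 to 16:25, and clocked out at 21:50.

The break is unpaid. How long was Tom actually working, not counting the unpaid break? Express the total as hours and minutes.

11 h 13 min

The shift: 10:17–21:50 = 11 h 33 min; less 20 min break → 11 h 13 min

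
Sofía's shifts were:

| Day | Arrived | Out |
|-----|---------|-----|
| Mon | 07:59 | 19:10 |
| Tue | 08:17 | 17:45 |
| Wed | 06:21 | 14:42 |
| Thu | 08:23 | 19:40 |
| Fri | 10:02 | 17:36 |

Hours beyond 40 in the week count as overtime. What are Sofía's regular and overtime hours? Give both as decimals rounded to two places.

Mon: 07:59–19:10 = 11 h 11 min
Tue: 08:17–17:45 = 9 h 28 min
Wed: 06:21–14:42 = 8 h 21 min
Thu: 08:23–19:40 = 11 h 17 min
Fri: 10:02–17:36 = 7 h 34 min
Total worked: 47 h 51 min = 47.85 h.
Threshold 40 h → overtime 7 h 51 min, regular 40 h 0 min.

Regular 40.00 hours, overtime 7.85 hours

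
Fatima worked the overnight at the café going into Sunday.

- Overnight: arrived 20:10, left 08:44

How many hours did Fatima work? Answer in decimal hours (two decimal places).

Overnight: 20:10 → midnight = 3 h 50 min; midnight → 08:44 = 8 h 44 min; span 12 h 34 min

12.57 hours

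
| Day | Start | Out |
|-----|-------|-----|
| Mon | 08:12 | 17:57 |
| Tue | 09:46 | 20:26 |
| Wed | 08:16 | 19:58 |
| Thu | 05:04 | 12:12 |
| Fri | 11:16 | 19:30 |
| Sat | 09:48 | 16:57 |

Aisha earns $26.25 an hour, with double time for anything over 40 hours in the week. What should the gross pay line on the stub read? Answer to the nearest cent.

$1818.25

Mon: 08:12–17:57 = 9 h 45 min
Tue: 09:46–20:26 = 10 h 40 min
Wed: 08:16–19:58 = 11 h 42 min
Thu: 05:04–12:12 = 7 h 8 min
Fri: 11:16–19:30 = 8 h 14 min
Sat: 09:48–16:57 = 7 h 9 min
Total worked: 54 h 38 min = 3278 min.
Regular 40 h 0 min = 2400 min at $26.25/h; overtime 14 h 38 min = 878 min at $52.50/h.
Pay = (2400 × $26.25 + 878 × $52.50) ÷ 60 = $1818.25.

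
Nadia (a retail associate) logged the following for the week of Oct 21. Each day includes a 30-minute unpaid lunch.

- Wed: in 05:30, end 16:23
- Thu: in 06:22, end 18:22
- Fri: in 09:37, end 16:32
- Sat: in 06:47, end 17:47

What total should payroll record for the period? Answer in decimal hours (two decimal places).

Wed: 05:30–16:23 = 10 h 53 min; less 30 min break → 10 h 23 min
Thu: 06:22–18:22 = 12 h 0 min; less 30 min break → 11 h 30 min
Fri: 09:37–16:32 = 6 h 55 min; less 30 min break → 6 h 25 min
Sat: 06:47–17:47 = 11 h 0 min; less 30 min break → 10 h 30 min
Total: 10 h 23 min + 11 h 30 min + 6 h 25 min + 10 h 30 min = 38 h 48 min.

38.80 hours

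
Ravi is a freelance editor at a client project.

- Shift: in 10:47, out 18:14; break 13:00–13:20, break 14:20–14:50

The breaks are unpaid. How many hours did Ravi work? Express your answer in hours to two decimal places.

Shift: 10:47–18:14 = 7 h 27 min; less 50 min break → 6 h 37 min

6.62 hours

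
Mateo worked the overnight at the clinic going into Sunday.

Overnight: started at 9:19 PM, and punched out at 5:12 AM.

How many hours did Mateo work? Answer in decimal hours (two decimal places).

7.88 hours

Overnight: 9:19 PM → midnight = 2 h 41 min; midnight → 5:12 AM = 5 h 12 min; span 7 h 53 min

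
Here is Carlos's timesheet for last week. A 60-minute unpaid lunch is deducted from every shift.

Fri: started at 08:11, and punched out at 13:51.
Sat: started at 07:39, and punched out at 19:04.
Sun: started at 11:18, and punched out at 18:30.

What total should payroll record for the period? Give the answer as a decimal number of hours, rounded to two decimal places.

21.28 hours

Fri: 08:11–13:51 = 5 h 40 min; less 60 min break → 4 h 40 min
Sat: 07:39–19:04 = 11 h 25 min; less 60 min break → 10 h 25 min
Sun: 11:18–18:30 = 7 h 12 min; less 60 min break → 6 h 12 min
Total: 4 h 40 min + 10 h 25 min + 6 h 12 min = 21 h 17 min.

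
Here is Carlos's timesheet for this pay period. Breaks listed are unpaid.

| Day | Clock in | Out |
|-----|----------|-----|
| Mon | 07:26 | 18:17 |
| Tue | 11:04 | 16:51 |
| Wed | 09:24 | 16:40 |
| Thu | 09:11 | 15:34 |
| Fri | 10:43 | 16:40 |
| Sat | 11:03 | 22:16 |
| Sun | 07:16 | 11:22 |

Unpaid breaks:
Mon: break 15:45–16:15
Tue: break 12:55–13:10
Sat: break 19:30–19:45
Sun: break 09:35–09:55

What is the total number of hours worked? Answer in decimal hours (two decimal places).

Mon: 07:26–18:17 = 10 h 51 min; less 30 min break → 10 h 21 min
Tue: 11:04–16:51 = 5 h 47 min; less 15 min break → 5 h 32 min
Wed: 09:24–16:40 = 7 h 16 min
Thu: 09:11–15:34 = 6 h 23 min
Fri: 10:43–16:40 = 5 h 57 min
Sat: 11:03–22:16 = 11 h 13 min; less 15 min break → 10 h 58 min
Sun: 07:16–11:22 = 4 h 6 min; less 20 min break → 3 h 46 min
Total: 10 h 21 min + 5 h 32 min + 7 h 16 min + 6 h 23 min + 5 h 57 min + 10 h 58 min + 3 h 46 min = 50 h 13 min.

50.22 hours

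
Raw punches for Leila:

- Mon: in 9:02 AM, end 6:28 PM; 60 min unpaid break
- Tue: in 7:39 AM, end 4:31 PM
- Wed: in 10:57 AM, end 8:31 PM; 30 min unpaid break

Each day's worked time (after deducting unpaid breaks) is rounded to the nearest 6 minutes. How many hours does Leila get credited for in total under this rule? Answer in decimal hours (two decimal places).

Mon: 9:02 AM–6:28 PM = 9 h 26 min − 60 min = 8 h 26 min → rounds to 8 h 24 min
Tue: 7:39 AM–4:31 PM = 8 h 52 min → rounds to 8 h 54 min
Wed: 10:57 AM–8:31 PM = 9 h 34 min − 30 min = 9 h 4 min → rounds to 9 h 6 min
Total credited: 26 h 24 min.

26.40 hours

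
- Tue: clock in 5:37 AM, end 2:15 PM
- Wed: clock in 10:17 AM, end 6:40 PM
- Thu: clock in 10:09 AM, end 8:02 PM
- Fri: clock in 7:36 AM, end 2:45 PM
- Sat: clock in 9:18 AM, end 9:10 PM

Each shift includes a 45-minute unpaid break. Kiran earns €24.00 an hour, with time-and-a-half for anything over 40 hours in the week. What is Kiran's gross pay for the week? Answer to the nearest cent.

Tue: 5:37 AM–2:15 PM = 8 h 38 min; less 45 min break → 7 h 53 min
Wed: 10:17 AM–6:40 PM = 8 h 23 min; less 45 min break → 7 h 38 min
Thu: 10:09 AM–8:02 PM = 9 h 53 min; less 45 min break → 9 h 8 min
Fri: 7:36 AM–2:45 PM = 7 h 9 min; less 45 min break → 6 h 24 min
Sat: 9:18 AM–9:10 PM = 11 h 52 min; less 45 min break → 11 h 7 min
Total worked: 42 h 10 min = 2530 min.
Regular 40 h 0 min = 2400 min at €24.00/h; overtime 2 h 10 min = 130 min at €36.00/h.
Pay = (2400 × €24.00 + 130 × €36.00) ÷ 60 = €1038.00.

€1038.00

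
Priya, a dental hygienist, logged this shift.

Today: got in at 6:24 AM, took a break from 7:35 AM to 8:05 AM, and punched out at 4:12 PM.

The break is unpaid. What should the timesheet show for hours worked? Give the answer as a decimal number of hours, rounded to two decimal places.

Today: 6:24 AM–4:12 PM = 9 h 48 min; less 30 min break → 9 h 18 min

9.30 hours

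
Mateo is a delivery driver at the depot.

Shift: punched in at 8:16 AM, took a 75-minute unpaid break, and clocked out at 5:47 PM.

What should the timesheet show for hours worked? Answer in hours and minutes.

8 h 16 min

Shift: 8:16 AM–5:47 PM = 9 h 31 min; less 75 min break → 8 h 16 min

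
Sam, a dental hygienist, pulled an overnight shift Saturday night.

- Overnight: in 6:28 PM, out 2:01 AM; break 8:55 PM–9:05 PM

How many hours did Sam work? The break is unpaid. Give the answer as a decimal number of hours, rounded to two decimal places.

7.38 hours

Overnight: 6:28 PM → midnight = 5 h 32 min; midnight → 2:01 AM = 2 h 1 min; span 7 h 33 min; less 10 min break → 7 h 23 min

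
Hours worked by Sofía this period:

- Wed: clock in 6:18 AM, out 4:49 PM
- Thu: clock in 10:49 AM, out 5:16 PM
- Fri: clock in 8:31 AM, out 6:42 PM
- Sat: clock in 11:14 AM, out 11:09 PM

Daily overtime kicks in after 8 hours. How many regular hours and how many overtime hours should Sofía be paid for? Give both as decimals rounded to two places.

Regular 30.45 hours, overtime 8.62 hours

Wed: 6:18 AM–4:49 PM = 10 h 31 min
Thu: 10:49 AM–5:16 PM = 6 h 27 min
Fri: 8:31 AM–6:42 PM = 10 h 11 min
Sat: 11:14 AM–11:09 PM = 11 h 55 min
Wed reg 8 h 0 min / OT 2 h 31 min; Thu reg 6 h 27 min / OT 0 h 0 min; Fri reg 8 h 0 min / OT 2 h 11 min; Sat reg 8 h 0 min / OT 3 h 55 min.
Totals: regular 30 h 27 min, overtime 8 h 37 min.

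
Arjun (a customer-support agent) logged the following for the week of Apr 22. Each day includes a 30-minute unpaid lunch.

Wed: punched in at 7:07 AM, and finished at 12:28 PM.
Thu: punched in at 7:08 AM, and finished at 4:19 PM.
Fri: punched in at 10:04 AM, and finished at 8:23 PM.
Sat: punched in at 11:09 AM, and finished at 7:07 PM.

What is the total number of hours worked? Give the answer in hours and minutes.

Wed: 7:07 AM–12:28 PM = 5 h 21 min; less 30 min break → 4 h 51 min
Thu: 7:08 AM–4:19 PM = 9 h 11 min; less 30 min break → 8 h 41 min
Fri: 10:04 AM–8:23 PM = 10 h 19 min; less 30 min break → 9 h 49 min
Sat: 11:09 AM–7:07 PM = 7 h 58 min; less 30 min break → 7 h 28 min
Total: 4 h 51 min + 8 h 41 min + 9 h 49 min + 7 h 28 min = 30 h 49 min.

30 h 49 min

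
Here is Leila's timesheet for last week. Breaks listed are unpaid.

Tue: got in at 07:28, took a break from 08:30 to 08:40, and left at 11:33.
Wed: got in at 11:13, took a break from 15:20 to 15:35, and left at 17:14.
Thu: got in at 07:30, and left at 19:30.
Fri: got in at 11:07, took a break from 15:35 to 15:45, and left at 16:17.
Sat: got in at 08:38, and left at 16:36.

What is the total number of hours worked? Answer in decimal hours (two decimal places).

Tue: 07:28–11:33 = 4 h 5 min; less 10 min break → 3 h 55 min
Wed: 11:13–17:14 = 6 h 1 min; less 15 min break → 5 h 46 min
Thu: 07:30–19:30 = 12 h 0 min
Fri: 11:07–16:17 = 5 h 10 min; less 10 min break → 5 h 0 min
Sat: 08:38–16:36 = 7 h 58 min
Total: 3 h 55 min + 5 h 46 min + 12 h 0 min + 5 h 0 min + 7 h 58 min = 34 h 39 min.

34.65 hours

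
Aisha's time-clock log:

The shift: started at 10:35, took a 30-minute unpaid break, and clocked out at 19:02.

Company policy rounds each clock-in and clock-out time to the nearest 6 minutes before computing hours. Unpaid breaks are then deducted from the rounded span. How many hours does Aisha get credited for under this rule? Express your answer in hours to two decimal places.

The shift: in 10:35→10:36, out 19:02→19:00; 8 h 24 min − 30 min = 7 h 54 min

7.90 hours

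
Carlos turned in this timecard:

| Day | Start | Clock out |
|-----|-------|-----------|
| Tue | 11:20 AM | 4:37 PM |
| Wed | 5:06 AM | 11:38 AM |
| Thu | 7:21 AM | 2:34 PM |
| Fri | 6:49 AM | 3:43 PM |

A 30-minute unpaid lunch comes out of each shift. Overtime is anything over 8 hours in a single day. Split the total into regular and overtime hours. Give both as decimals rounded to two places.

Regular 25.53 hours, overtime 0.40 hours

Tue: 11:20 AM–4:37 PM = 5 h 17 min; less 30 min break → 4 h 47 min
Wed: 5:06 AM–11:38 AM = 6 h 32 min; less 30 min break → 6 h 2 min
Thu: 7:21 AM–2:34 PM = 7 h 13 min; less 30 min break → 6 h 43 min
Fri: 6:49 AM–3:43 PM = 8 h 54 min; less 30 min break → 8 h 24 min
Tue reg 4 h 47 min / OT 0 h 0 min; Wed reg 6 h 2 min / OT 0 h 0 min; Thu reg 6 h 43 min / OT 0 h 0 min; Fri reg 8 h 0 min / OT 0 h 24 min.
Totals: regular 25 h 32 min, overtime 0 h 24 min.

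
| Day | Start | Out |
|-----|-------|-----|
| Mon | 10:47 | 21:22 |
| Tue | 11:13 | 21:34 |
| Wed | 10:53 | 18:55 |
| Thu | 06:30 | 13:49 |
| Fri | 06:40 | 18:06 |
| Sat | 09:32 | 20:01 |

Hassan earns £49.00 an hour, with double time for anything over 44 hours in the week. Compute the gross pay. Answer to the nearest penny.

£3547.60

Mon: 10:47–21:22 = 10 h 35 min
Tue: 11:13–21:34 = 10 h 21 min
Wed: 10:53–18:55 = 8 h 2 min
Thu: 06:30–13:49 = 7 h 19 min
Fri: 06:40–18:06 = 11 h 26 min
Sat: 09:32–20:01 = 10 h 29 min
Total worked: 58 h 12 min = 3492 min.
Regular 44 h 0 min = 2640 min at £49.00/h; overtime 14 h 12 min = 852 min at £98.00/h.
Pay = (2640 × £49.00 + 852 × £98.00) ÷ 60 = £3547.60.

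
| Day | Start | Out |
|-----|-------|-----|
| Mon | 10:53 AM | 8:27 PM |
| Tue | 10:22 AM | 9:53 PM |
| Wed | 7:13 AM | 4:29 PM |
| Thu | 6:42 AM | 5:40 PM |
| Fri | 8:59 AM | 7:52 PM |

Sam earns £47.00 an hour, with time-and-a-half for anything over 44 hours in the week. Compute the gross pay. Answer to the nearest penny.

Mon: 10:53 AM–8:27 PM = 9 h 34 min
Tue: 10:22 AM–9:53 PM = 11 h 31 min
Wed: 7:13 AM–4:29 PM = 9 h 16 min
Thu: 6:42 AM–5:40 PM = 10 h 58 min
Fri: 8:59 AM–7:52 PM = 10 h 53 min
Total worked: 52 h 12 min = 3132 min.
Regular 44 h 0 min = 2640 min at £47.00/h; overtime 8 h 12 min = 492 min at £70.50/h.
Pay = (2640 × £47.00 + 492 × £70.50) ÷ 60 = £2646.10.

£2646.10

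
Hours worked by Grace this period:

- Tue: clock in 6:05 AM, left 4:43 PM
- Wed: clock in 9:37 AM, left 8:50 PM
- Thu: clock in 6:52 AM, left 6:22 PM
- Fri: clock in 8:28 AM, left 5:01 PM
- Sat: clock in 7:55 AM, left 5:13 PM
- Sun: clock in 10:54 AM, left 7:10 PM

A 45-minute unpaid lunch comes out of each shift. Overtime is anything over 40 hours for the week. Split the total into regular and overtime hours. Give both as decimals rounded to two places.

Tue: 6:05 AM–4:43 PM = 10 h 38 min; less 45 min break → 9 h 53 min
Wed: 9:37 AM–8:50 PM = 11 h 13 min; less 45 min break → 10 h 28 min
Thu: 6:52 AM–6:22 PM = 11 h 30 min; less 45 min break → 10 h 45 min
Fri: 8:28 AM–5:01 PM = 8 h 33 min; less 45 min break → 7 h 48 min
Sat: 7:55 AM–5:13 PM = 9 h 18 min; less 45 min break → 8 h 33 min
Sun: 10:54 AM–7:10 PM = 8 h 16 min; less 45 min break → 7 h 31 min
Total worked: 54 h 58 min = 54.97 h.
Threshold 40 h → overtime 14 h 58 min, regular 40 h 0 min.

Regular 40.00 hours, overtime 14.97 hours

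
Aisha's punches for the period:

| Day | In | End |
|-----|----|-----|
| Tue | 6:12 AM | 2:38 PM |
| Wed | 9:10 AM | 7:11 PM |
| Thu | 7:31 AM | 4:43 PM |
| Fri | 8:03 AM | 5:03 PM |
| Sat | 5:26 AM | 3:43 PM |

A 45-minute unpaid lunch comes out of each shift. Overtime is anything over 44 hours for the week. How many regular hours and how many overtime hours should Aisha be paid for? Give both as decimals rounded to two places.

Regular 43.18 hours, overtime 0.00 hours

Tue: 6:12 AM–2:38 PM = 8 h 26 min; less 45 min break → 7 h 41 min
Wed: 9:10 AM–7:11 PM = 10 h 1 min; less 45 min break → 9 h 16 min
Thu: 7:31 AM–4:43 PM = 9 h 12 min; less 45 min break → 8 h 27 min
Fri: 8:03 AM–5:03 PM = 9 h 0 min; less 45 min break → 8 h 15 min
Sat: 5:26 AM–3:43 PM = 10 h 17 min; less 45 min break → 9 h 32 min
Total worked: 43 h 11 min = 43.18 h.
Threshold 44 h → overtime 0 h 0 min, regular 43 h 11 min.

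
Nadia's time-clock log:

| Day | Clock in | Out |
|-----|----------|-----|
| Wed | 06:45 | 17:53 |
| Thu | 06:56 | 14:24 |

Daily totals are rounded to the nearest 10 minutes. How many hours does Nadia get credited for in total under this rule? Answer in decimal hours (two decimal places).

18.67 hours

Wed: 06:45–17:53 = 11 h 8 min → rounds to 11 h 10 min
Thu: 06:56–14:24 = 7 h 28 min → rounds to 7 h 30 min
Total credited: 18 h 40 min.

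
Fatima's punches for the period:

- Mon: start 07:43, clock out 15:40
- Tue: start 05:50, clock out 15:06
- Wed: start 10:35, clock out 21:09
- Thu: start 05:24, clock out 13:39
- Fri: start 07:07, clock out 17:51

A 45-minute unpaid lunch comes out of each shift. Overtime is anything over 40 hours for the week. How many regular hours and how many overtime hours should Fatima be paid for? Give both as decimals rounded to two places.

Mon: 07:43–15:40 = 7 h 57 min; less 45 min break → 7 h 12 min
Tue: 05:50–15:06 = 9 h 16 min; less 45 min break → 8 h 31 min
Wed: 10:35–21:09 = 10 h 34 min; less 45 min break → 9 h 49 min
Thu: 05:24–13:39 = 8 h 15 min; less 45 min break → 7 h 30 min
Fri: 07:07–17:51 = 10 h 44 min; less 45 min break → 9 h 59 min
Total worked: 43 h 1 min = 43.02 h.
Threshold 40 h → overtime 3 h 1 min, regular 40 h 0 min.

Regular 40.00 hours, overtime 3.02 hours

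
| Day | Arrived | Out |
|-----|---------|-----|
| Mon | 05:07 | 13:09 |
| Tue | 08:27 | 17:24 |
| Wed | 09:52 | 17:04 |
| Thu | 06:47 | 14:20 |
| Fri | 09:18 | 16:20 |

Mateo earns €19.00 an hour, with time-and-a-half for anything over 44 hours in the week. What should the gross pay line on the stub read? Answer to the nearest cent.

€736.57

Mon: 05:07–13:09 = 8 h 2 min
Tue: 08:27–17:24 = 8 h 57 min
Wed: 09:52–17:04 = 7 h 12 min
Thu: 06:47–14:20 = 7 h 33 min
Fri: 09:18–16:20 = 7 h 2 min
Total worked: 38 h 46 min = 2326 min.
Regular 38 h 46 min = 2326 min at €19.00/h; overtime 0 h 0 min = 0 min at €28.50/h.
Pay = (2326 × €19.00 + 0 × €28.50) ÷ 60 = €736.57.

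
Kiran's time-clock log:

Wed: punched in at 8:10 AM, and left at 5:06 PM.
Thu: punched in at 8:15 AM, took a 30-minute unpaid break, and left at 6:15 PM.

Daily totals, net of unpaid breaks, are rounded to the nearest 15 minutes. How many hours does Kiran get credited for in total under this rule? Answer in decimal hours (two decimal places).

18.50 hours

Wed: 8:10 AM–5:06 PM = 8 h 56 min → rounds to 9 h 0 min
Thu: 8:15 AM–6:15 PM = 10 h 0 min − 30 min = 9 h 30 min → rounds to 9 h 30 min
Total credited: 18 h 30 min.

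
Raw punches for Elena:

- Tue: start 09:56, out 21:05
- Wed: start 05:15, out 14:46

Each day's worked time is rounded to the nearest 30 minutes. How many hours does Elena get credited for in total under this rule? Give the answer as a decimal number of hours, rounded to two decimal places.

Tue: 09:56–21:05 = 11 h 9 min → rounds to 11 h 0 min
Wed: 05:15–14:46 = 9 h 31 min → rounds to 9 h 30 min
Total credited: 20 h 30 min.

20.50 hours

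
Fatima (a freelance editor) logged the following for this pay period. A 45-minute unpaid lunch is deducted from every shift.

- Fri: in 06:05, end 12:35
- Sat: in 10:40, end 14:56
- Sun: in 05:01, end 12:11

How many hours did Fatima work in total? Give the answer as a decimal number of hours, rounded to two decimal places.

15.68 hours

Fri: 06:05–12:35 = 6 h 30 min; less 45 min break → 5 h 45 min
Sat: 10:40–14:56 = 4 h 16 min; less 45 min break → 3 h 31 min
Sun: 05:01–12:11 = 7 h 10 min; less 45 min break → 6 h 25 min
Total: 5 h 45 min + 3 h 31 min + 6 h 25 min = 15 h 41 min.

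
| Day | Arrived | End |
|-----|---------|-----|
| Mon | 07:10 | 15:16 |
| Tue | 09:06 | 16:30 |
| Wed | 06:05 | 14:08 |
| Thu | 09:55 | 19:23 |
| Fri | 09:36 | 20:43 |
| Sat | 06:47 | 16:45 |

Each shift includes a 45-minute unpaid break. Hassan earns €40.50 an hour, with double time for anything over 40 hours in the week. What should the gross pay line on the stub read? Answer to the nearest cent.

Mon: 07:10–15:16 = 8 h 6 min; less 45 min break → 7 h 21 min
Tue: 09:06–16:30 = 7 h 24 min; less 45 min break → 6 h 39 min
Wed: 06:05–14:08 = 8 h 3 min; less 45 min break → 7 h 18 min
Thu: 09:55–19:23 = 9 h 28 min; less 45 min break → 8 h 43 min
Fri: 09:36–20:43 = 11 h 7 min; less 45 min break → 10 h 22 min
Sat: 06:47–16:45 = 9 h 58 min; less 45 min break → 9 h 13 min
Total worked: 49 h 36 min = 2976 min.
Regular 40 h 0 min = 2400 min at €40.50/h; overtime 9 h 36 min = 576 min at €81.00/h.
Pay = (2400 × €40.50 + 576 × €81.00) ÷ 60 = €2397.60.

€2397.60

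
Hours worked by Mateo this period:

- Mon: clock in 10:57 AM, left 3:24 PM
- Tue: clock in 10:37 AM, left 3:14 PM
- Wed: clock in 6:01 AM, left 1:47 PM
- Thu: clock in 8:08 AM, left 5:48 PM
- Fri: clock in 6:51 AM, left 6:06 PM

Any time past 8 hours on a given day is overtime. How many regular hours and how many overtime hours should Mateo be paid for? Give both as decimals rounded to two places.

Mon: 10:57 AM–3:24 PM = 4 h 27 min
Tue: 10:37 AM–3:14 PM = 4 h 37 min
Wed: 6:01 AM–1:47 PM = 7 h 46 min
Thu: 8:08 AM–5:48 PM = 9 h 40 min
Fri: 6:51 AM–6:06 PM = 11 h 15 min
Mon reg 4 h 27 min / OT 0 h 0 min; Tue reg 4 h 37 min / OT 0 h 0 min; Wed reg 7 h 46 min / OT 0 h 0 min; Thu reg 8 h 0 min / OT 1 h 40 min; Fri reg 8 h 0 min / OT 3 h 15 min.
Totals: regular 32 h 50 min, overtime 4 h 55 min.

Regular 32.83 hours, overtime 4.92 hours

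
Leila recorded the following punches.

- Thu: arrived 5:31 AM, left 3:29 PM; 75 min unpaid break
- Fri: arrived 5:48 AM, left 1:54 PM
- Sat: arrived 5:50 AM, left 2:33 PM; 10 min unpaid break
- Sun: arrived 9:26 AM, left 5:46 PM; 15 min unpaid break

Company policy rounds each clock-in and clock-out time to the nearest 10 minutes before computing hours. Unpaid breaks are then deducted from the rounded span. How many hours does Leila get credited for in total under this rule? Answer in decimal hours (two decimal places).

33.33 hours

Thu: in 5:31 AM→5:30 AM, out 3:29 PM→3:30 PM; 10 h 0 min − 75 min = 8 h 45 min
Fri: in 5:48 AM→5:50 AM, out 1:54 PM→1:50 PM; 8 h 0 min
Sat: in 5:50 AM→5:50 AM, out 2:33 PM→2:30 PM; 8 h 40 min − 10 min = 8 h 30 min
Sun: in 9:26 AM→9:30 AM, out 5:46 PM→5:50 PM; 8 h 20 min − 15 min = 8 h 5 min
Total credited: 33 h 20 min.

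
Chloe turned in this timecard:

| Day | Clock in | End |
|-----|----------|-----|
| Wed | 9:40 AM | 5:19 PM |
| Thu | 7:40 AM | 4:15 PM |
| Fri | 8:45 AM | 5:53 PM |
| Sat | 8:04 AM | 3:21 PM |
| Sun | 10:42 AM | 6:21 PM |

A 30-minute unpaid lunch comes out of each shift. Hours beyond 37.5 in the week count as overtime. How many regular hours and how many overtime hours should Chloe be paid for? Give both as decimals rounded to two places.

Regular 37.50 hours, overtime 0.30 hours

Wed: 9:40 AM–5:19 PM = 7 h 39 min; less 30 min break → 7 h 9 min
Thu: 7:40 AM–4:15 PM = 8 h 35 min; less 30 min break → 8 h 5 min
Fri: 8:45 AM–5:53 PM = 9 h 8 min; less 30 min break → 8 h 38 min
Sat: 8:04 AM–3:21 PM = 7 h 17 min; less 30 min break → 6 h 47 min
Sun: 10:42 AM–6:21 PM = 7 h 39 min; less 30 min break → 7 h 9 min
Total worked: 37 h 48 min = 37.80 h.
Threshold 37.5 h → overtime 0 h 18 min, regular 37 h 30 min.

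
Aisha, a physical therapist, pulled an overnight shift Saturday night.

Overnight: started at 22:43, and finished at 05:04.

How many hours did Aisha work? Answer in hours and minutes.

Overnight: 22:43 → midnight = 1 h 17 min; midnight → 05:04 = 5 h 4 min; span 6 h 21 min

6 h 21 min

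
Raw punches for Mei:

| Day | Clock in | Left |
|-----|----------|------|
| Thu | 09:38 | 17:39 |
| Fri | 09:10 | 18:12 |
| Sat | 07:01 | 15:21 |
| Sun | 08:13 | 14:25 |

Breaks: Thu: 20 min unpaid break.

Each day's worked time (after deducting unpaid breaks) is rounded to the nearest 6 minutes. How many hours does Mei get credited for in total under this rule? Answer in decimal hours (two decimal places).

Thu: 09:38–17:39 = 8 h 1 min − 20 min = 7 h 41 min → rounds to 7 h 42 min
Fri: 09:10–18:12 = 9 h 2 min → rounds to 9 h 0 min
Sat: 07:01–15:21 = 8 h 20 min → rounds to 8 h 18 min
Sun: 08:13–14:25 = 6 h 12 min → rounds to 6 h 12 min
Total credited: 31 h 12 min.

31.20 hours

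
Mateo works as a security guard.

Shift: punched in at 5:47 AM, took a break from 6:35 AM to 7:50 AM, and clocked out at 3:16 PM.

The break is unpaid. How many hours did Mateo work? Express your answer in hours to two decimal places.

Shift: 5:47 AM–3:16 PM = 9 h 29 min; less 75 min break → 8 h 14 min

8.23 hours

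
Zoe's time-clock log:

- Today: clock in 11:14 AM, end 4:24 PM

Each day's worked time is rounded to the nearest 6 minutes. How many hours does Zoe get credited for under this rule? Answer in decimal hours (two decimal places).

5.20 hours

Today: 11:14 AM–4:24 PM = 5 h 10 min → rounds to 5 h 12 min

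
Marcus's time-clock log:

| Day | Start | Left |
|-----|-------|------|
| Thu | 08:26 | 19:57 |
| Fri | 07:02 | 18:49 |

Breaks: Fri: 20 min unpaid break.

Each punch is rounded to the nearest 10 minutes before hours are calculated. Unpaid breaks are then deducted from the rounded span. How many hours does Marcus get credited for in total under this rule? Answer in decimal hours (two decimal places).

Thu: in 08:26→08:30, out 19:57→20:00; 11 h 30 min
Fri: in 07:02→07:00, out 18:49→18:50; 11 h 50 min − 20 min = 11 h 30 min
Total credited: 23 h 0 min.

23.00 hours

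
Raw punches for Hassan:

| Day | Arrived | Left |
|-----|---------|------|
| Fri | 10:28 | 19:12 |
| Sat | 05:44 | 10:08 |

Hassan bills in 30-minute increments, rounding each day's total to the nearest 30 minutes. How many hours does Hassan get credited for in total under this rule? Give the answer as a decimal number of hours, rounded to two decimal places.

Fri: 10:28–19:12 = 8 h 44 min → rounds to 8 h 30 min
Sat: 05:44–10:08 = 4 h 24 min → rounds to 4 h 30 min
Total credited: 13 h 0 min.

13.00 hours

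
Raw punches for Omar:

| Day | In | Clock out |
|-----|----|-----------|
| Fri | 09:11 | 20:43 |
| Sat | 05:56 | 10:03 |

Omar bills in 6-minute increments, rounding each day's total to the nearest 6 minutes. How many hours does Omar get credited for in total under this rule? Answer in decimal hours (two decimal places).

Fri: 09:11–20:43 = 11 h 32 min → rounds to 11 h 30 min
Sat: 05:56–10:03 = 4 h 7 min → rounds to 4 h 6 min
Total credited: 15 h 36 min.

15.60 hours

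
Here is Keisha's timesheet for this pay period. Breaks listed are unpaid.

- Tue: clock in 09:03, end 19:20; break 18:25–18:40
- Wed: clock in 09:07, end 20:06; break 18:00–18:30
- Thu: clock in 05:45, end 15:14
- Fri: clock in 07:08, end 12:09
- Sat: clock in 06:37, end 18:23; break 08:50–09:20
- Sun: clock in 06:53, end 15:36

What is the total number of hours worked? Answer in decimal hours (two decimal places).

Tue: 09:03–19:20 = 10 h 17 min; less 15 min break → 10 h 2 min
Wed: 09:07–20:06 = 10 h 59 min; less 30 min break → 10 h 29 min
Thu: 05:45–15:14 = 9 h 29 min
Fri: 07:08–12:09 = 5 h 1 min
Sat: 06:37–18:23 = 11 h 46 min; less 30 min break → 11 h 16 min
Sun: 06:53–15:36 = 8 h 43 min
Total: 10 h 2 min + 10 h 29 min + 9 h 29 min + 5 h 1 min + 11 h 16 min + 8 h 43 min = 55 h 0 min.

55.00 hours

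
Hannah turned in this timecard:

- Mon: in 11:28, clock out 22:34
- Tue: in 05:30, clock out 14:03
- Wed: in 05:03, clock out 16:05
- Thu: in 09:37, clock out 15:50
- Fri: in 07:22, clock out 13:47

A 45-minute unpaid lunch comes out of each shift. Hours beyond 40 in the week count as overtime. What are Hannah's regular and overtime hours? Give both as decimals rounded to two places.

Regular 39.57 hours, overtime 0.00 hours

Mon: 11:28–22:34 = 11 h 6 min; less 45 min break → 10 h 21 min
Tue: 05:30–14:03 = 8 h 33 min; less 45 min break → 7 h 48 min
Wed: 05:03–16:05 = 11 h 2 min; less 45 min break → 10 h 17 min
Thu: 09:37–15:50 = 6 h 13 min; less 45 min break → 5 h 28 min
Fri: 07:22–13:47 = 6 h 25 min; less 45 min break → 5 h 40 min
Total worked: 39 h 34 min = 39.57 h.
Threshold 40 h → overtime 0 h 0 min, regular 39 h 34 min.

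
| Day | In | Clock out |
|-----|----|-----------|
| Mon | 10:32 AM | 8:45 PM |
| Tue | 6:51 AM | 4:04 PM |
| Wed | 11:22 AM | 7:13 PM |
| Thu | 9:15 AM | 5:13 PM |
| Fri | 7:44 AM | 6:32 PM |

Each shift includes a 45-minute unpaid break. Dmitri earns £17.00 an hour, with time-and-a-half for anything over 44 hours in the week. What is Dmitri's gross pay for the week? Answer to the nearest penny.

Mon: 10:32 AM–8:45 PM = 10 h 13 min; less 45 min break → 9 h 28 min
Tue: 6:51 AM–4:04 PM = 9 h 13 min; less 45 min break → 8 h 28 min
Wed: 11:22 AM–7:13 PM = 7 h 51 min; less 45 min break → 7 h 6 min
Thu: 9:15 AM–5:13 PM = 7 h 58 min; less 45 min break → 7 h 13 min
Fri: 7:44 AM–6:32 PM = 10 h 48 min; less 45 min break → 10 h 3 min
Total worked: 42 h 18 min = 2538 min.
Regular 42 h 18 min = 2538 min at £17.00/h; overtime 0 h 0 min = 0 min at £25.50/h.
Pay = (2538 × £17.00 + 0 × £25.50) ÷ 60 = £719.10.

£719.10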